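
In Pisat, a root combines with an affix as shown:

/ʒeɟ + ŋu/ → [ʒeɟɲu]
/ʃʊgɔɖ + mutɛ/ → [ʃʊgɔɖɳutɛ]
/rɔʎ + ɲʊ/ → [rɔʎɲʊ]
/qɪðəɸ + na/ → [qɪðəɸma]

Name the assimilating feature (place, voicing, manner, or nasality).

The segment that alternates is /ŋ/, which surfaces as [ɲ] when adjacent to /ɟ/.
The change velar → palatal matches the place of the preceding /ɟ/, identifying this as place assimilation.
The same holds elsewhere in the data: /m/ → [ɳ] after /ɖ/ (bilabial → retroflex, matching retroflex); /n/ → [m] after /ɸ/ (alveolar → bilabial, matching bilabial) — only place changes, and always toward the preceding segment.
Nothing changes in [rɔʎɲʊ]: there the adjacent consonants already agree in place (/ɲ/ and /ʎ/ are both palatal), so this form is consistent with the same rule.

place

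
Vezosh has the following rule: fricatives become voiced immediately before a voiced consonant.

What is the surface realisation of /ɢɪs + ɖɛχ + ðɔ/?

/s/ is a voiceless alveolar fricative. The following trigger /ɖ/ is voiced, so /s/ must become voiced as well.
A voiced alveolar fricative is [z], so the surface segment is [z].
The same rule applies at the second boundary: /χ/ → [ʁ] next to /ð/.

[ɢɪzɖɛʁðɔ]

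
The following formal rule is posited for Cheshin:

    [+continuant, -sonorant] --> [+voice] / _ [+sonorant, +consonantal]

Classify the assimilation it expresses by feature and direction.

The target ([+continuant, -sonorant], fricatives) acquires [+voice] next to a sonorant consonant ([+sonorant, +consonantal]) — it takes on the voicing of its neighbour, so the feature that spreads is voicing.
The conditioning segment sits to the right of the focus bar, meaning the trigger follows the segment that changes — regressive assimilation.

regressive voicing assimilation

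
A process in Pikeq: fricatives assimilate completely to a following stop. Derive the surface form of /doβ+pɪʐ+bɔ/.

[doppɪbbɔ]

/β/ is the segment targeted by the rule; it sits immediately before /p/, so it assimilates completely and surfaces as [p].
At the second juncture, /ʐ/ likewise becomes [b] adjacent to /b/.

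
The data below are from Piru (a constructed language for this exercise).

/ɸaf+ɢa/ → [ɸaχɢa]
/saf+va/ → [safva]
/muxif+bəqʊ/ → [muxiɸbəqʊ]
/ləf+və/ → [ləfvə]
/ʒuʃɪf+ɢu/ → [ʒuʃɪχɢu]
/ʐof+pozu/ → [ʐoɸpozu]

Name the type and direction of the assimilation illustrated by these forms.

Comparing underlying and surface forms, /f/ → [χ] is the alternation; the neighbouring /ɢ/ is constant.
/f/ is labiodental while /ɢ/ is uvular; the output [χ] is uvular, matching the trigger — so the feature that spreads is place.
Manner and voice are unchanged, so the assimilation is partial, not total.
Checking the remaining alternations: /f/ → [ɸ] before /b/ (labiodental → bilabial, matching bilabial); /f/ → [ɸ] before /p/ (labiodental → bilabial, matching bilabial) — only place changes, and always toward the following segment.
Nothing changes in [safva], [ləfvə]: there the adjacent consonants already agree in place (/f/ and /v/ are both labiodental; /f/ and /v/ are both labiodental), so these forms are consistent with the same rule.
The trigger is the following segment, so the direction is regressive (anticipatory).

regressive place assimilation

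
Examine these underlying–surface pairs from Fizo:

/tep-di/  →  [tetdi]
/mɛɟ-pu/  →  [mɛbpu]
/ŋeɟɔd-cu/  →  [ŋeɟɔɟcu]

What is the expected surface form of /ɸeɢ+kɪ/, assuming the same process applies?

The data show regressive place assimilation: /p/ → [t] before /d/; /ɟ/ → [b] before /p/; /d/ → [ɟ] before /c/. In each pair only place changes, matching the following consonant, while manner and voice stay constant.
The rule targets /ɢ/ (voiced uvular stop), which sits before the trigger /k/ (velar).
Changing only its place to velar gives [g] — the voiced velar stop.

[ɸegkɪ]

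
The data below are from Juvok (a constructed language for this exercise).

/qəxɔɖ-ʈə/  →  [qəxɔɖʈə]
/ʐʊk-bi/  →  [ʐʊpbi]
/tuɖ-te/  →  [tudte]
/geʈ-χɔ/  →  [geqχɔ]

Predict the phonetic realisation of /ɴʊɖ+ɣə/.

[ɴʊgɣə]

The data show regressive place assimilation: /k/ → [p] before /b/; /ɖ/ → [d] before /t/; /ʈ/ → [q] before /χ/. In each pair only place changes, matching the following consonant, while manner and voice stay constant.
Nothing changes in [qəxɔɖʈə]: there the adjacent consonants already agree in place (/ɖ/ and /ʈ/ are both retroflex), so this form is consistent with the same rule.
/ɖ/ is a voiced retroflex stop. The following trigger /ɣ/ is velar, so /ɖ/ must become velar as well.
The voiced velar stop is [g], so /ɖ/ → [g].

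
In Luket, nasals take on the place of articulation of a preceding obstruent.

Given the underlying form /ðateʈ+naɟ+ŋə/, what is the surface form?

[ðateʈɳaɟɲə]

The rule targets /n/ (voiced alveolar nasal), which sits after the trigger /ʈ/ (retroflex).
The voiced retroflex nasal is [ɳ], so /n/ → [ɳ].
The same rule applies at the second boundary: /ŋ/ → [ɲ] next to /ɟ/.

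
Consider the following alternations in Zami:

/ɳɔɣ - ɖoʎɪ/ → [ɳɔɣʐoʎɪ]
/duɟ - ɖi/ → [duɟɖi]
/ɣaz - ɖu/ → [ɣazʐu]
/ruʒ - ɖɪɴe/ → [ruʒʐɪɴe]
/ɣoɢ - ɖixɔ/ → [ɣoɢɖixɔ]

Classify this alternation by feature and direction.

progressive manner assimilation

Comparing underlying and surface forms, /ɖ/ → [ʐ] is the alternation; the neighbouring /ɣ/ is constant.
The change stop → fricative matches the manner of the preceding /ɣ/, identifying this as manner assimilation.
Place and voice are unchanged, so the assimilation is partial, not total.
The same holds elsewhere in the data: /ɖ/ → [ʐ] after /z/ (stop → fricative, matching a fricative); /ɖ/ → [ʐ] after /ʒ/ (stop → fricative, matching a fricative) — only manner changes, and always toward the preceding segment.
No alternation appears in [duɟɖi], [ɣoɢɖixɔ]: there the adjacent consonants already agree in manner (/ɖ/ and /ɟ/ are both stops; /ɖ/ and /ɢ/ are both stops), so these forms are consistent with the same rule.
Since the segment that changes follows the conditioning segment, the assimilation is progressive.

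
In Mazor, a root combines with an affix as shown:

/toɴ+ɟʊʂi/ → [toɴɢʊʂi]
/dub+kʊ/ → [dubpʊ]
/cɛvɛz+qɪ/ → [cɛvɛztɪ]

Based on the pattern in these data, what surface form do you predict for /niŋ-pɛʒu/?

The data show progressive place assimilation: /ɟ/ → [ɢ] after /ɴ/; /k/ → [p] after /b/; /q/ → [t] after /z/. In each pair only place changes, matching the preceding consonant, while manner and voice stay constant.
/p/ is a voiceless bilabial stop. The preceding trigger /ŋ/ is velar, so /p/ must become velar as well.
A voiceless velar stop is [k], so the surface segment is [k].

[niŋkɛʒu]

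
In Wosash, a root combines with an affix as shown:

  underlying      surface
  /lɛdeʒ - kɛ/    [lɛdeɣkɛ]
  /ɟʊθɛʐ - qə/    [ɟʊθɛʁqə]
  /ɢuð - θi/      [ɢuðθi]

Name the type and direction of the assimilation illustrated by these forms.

Comparing underlying and surface forms, /ʒ/ → [ɣ] is the alternation; the neighbouring /k/ is constant.
The change postalveolar → velar matches the place of the following /k/, identifying this as place assimilation.
Manner and voice are unchanged, so the assimilation is partial, not total.
The same holds elsewhere in the data: /ʐ/ → [ʁ] before /q/ (retroflex → uvular, matching uvular) — only place changes, and always toward the following segment.
Nothing changes in [ɢuðθi]: there the adjacent consonants already agree in place (/ð/ and /θ/ are both dental), so this form is consistent with the same rule.
Since the segment that changes precedes the conditioning segment, the assimilation is regressive.

regressive place assimilation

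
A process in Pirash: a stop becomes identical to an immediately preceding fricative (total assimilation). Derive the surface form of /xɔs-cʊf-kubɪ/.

/c/ is the segment targeted by the rule; it sits immediately after /s/, so it assimilates completely and surfaces as [s].
The same rule applies at the second boundary: /k/ → [f] next to /f/.

[xɔssʊffubɪ]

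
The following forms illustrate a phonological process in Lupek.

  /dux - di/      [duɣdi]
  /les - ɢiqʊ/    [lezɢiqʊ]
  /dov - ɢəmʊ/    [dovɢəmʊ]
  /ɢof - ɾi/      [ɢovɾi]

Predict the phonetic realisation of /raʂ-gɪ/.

The data show regressive voicing assimilation: /x/ → [ɣ] before /d/; /s/ → [z] before /ɢ/; /f/ → [v] before /ɾ/. In each pair only voicing changes, matching the following consonant, while place and manner stay constant.
No alternation appears in [dovɢəmʊ]: there the adjacent consonants already agree in voicing (/v/ and /ɢ/ are both voiced), so this form is consistent with the same rule.
The rule targets /ʂ/ (voiceless retroflex fricative), which sits before the trigger /g/ (voiced).
Changing only its voicing to voiced gives [ʐ] — the voiced retroflex fricative.

[raʐgɪ]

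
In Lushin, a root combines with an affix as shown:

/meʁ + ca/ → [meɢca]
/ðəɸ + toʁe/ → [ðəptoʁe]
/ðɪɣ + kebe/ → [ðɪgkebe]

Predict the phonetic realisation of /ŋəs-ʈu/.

The data show regressive manner assimilation: /ʁ/ → [ɢ] before /c/; /ɸ/ → [p] before /t/; /ɣ/ → [g] before /k/. In each pair only manner changes, matching the following consonant, while place and voice stay constant.
/s/ is a voiceless alveolar fricative. The following trigger /ʈ/ is a stop, so /s/ must become a stop as well.
The voiceless alveolar stop is [t], so /s/ → [t].

[ŋətʈu]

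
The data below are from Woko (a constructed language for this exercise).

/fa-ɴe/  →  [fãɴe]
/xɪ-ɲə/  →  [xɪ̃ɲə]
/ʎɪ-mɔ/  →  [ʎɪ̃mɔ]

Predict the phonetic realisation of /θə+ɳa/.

[θə̃ɳa]

The data show regressive nasality assimilation (vowel nasalisation): /a/ → [ã] before /ɴ/; /ɪ/ → [ɪ̃] before /ɲ/; /ɪ/ → [ɪ̃] before /m/ — a vowel is nasalised by an immediately following nasal consonant.
The vowel /ə/ is adjacent to the following nasal /ɳ/, so it acquires [+nasal] and surfaces as [ə̃].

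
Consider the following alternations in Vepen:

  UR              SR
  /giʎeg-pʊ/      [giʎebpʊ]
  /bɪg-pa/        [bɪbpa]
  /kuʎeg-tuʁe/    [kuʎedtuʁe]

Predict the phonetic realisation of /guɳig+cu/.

[guɳiɟcu]

The data show regressive place assimilation: /g/ → [b] before /p/; /g/ → [d] before /t/. In each pair only place changes, matching the following consonant, while manner and voice stay constant.
The rule targets /g/ (voiced velar stop), which sits before the trigger /c/ (palatal).
The voiced palatal stop is [ɟ], so /g/ → [ɟ].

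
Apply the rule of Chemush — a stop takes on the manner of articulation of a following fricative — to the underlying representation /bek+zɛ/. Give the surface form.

[bexzɛ]

The rule targets /k/ (voiceless velar stop), which sits before the trigger /z/ (fricative).
The voiceless velar fricative is [x], so /k/ → [x].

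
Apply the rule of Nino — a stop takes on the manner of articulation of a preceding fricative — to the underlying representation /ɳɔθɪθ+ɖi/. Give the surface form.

/ɖ/ is a voiced retroflex stop. The preceding trigger /θ/ is a fricative, so /ɖ/ must become a fricative as well.
Changing only its manner to fricative gives [ʐ] — the voiced retroflex fricative.

[ɳɔθɪθʐi]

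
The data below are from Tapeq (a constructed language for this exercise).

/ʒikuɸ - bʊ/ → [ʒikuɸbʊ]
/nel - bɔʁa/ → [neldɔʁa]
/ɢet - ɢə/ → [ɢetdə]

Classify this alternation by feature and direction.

progressive place assimilation

Underlying /b/ is realised as [d] next to /l/; /l/ itself does not change.
The change bilabial → alveolar matches the place of the preceding /l/, identifying this as place assimilation.
Manner and voice are unchanged, so the assimilation is partial, not total.
The same holds elsewhere in the data: /ɢ/ → [d] after /t/ (uvular → alveolar, matching alveolar) — only place changes, and always toward the preceding segment.
Nothing changes in [ʒikuɸbʊ]: there the adjacent consonants already agree in place (/b/ and /ɸ/ are both bilabial), so this form is consistent with the same rule.
The trigger is the preceding segment, so the direction is progressive (perseverative).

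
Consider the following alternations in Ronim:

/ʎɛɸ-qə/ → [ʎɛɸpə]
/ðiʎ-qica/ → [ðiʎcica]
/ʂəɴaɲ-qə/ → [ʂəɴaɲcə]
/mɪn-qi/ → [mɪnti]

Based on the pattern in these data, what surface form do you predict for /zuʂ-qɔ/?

The data show progressive place assimilation: /q/ → [p] after /ɸ/; /q/ → [c] after /ʎ/; /q/ → [c] after /ɲ/; /q/ → [t] after /n/. In each pair only place changes, matching the preceding consonant, while manner and voice stay constant.
/q/ is a voiceless uvular stop. The preceding trigger /ʂ/ is retroflex, so /q/ must become retroflex as well.
A voiceless retroflex stop is [ʈ], so the surface segment is [ʈ].

[zuʂʈɔ]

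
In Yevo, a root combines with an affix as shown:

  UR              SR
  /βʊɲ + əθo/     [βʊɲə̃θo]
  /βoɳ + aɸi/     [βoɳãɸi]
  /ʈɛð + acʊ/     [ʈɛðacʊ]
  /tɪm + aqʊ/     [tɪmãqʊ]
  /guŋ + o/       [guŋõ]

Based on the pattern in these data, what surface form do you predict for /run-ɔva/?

The data show progressive nasality assimilation (vowel nasalisation): /ə/ → [ə̃] after /ɲ/; /a/ → [ã] after /ɳ/; /a/ → [ã] after /m/; /o/ → [õ] after /ŋ/ — a vowel is nasalised by an immediately preceding nasal consonant.
No change occurs in [ʈɛðacʊ] because the vowel at the boundary is adjacent to an oral consonant, not a nasal (/a/ next to /ð/).
The vowel /ɔ/ is adjacent to the preceding nasal /n/, so it acquires [+nasal] and surfaces as [ɔ̃].

[runɔ̃va]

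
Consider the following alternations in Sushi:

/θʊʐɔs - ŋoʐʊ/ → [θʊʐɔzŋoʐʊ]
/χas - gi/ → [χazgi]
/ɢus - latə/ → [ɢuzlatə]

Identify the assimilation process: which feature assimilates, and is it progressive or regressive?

The segment that alternates is /s/, which surfaces as [z] when adjacent to /ŋ/.
The change voiceless → voiced matches the voicing of the following /ŋ/, identifying this as voicing assimilation.
Place and manner are unchanged, so the assimilation is partial, not total.
Checking the remaining alternations: /s/ → [z] before /g/ (voiceless → voiced, matching voiced); /s/ → [z] before /l/ (voiceless → voiced, matching voiced) — only voicing changes, and always toward the following segment.
Since the segment that changes precedes the conditioning segment, the assimilation is regressive.

regressive voicing assimilation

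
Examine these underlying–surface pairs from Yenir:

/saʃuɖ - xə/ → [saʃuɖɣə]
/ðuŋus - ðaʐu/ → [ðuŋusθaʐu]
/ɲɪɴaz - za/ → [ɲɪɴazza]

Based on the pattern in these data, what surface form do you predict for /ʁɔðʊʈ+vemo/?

The data show progressive voicing assimilation: /x/ → [ɣ] after /ɖ/; /ð/ → [θ] after /s/. In each pair only voicing changes, matching the preceding consonant, while place and manner stay constant.
Nothing changes in [ɲɪɴazza]: there the adjacent consonants already agree in voicing (/z/ and /z/ are both voiced), so this form is consistent with the same rule.
The rule targets /v/ (voiced labiodental fricative), which sits after the trigger /ʈ/ (voiceless).
A voiceless labiodental fricative is [f], so the surface segment is [f].

[ʁɔðʊʈfemo]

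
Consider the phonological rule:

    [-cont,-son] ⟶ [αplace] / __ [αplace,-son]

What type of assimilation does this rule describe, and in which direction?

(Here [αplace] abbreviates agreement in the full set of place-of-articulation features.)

regressive place assimilation

The rule copies the place features (abbreviated [place]) from the environment onto the target, so the assimilating feature is place.
Since the environment is written after the underscore, the trigger follows the target; the direction is regressive.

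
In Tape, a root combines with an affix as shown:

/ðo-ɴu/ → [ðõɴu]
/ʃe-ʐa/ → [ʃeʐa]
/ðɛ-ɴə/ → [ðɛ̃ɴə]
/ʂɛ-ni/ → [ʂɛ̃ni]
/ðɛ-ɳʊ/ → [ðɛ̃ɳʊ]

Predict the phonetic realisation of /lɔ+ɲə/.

The data show regressive nasality assimilation (vowel nasalisation): /o/ → [õ] before /ɴ/; /ɛ/ → [ɛ̃] before /ɴ/; /ɛ/ → [ɛ̃] before /n/; /ɛ/ → [ɛ̃] before /ɳ/ — a vowel is nasalised by an immediately following nasal consonant.
No change occurs in [ʃeʐa] because the vowel at the boundary is adjacent to an oral consonant, not a nasal (/e/ next to /ʐ/).
The vowel /ɔ/ is adjacent to the following nasal /ɲ/, so it acquires [+nasal] and surfaces as [ɔ̃].

[lɔ̃ɲə]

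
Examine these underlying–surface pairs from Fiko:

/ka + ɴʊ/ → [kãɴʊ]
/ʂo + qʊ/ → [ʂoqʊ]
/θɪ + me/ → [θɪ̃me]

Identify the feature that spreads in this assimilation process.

nasality

The vowel /a/ surfaces as nasalised [ã] next to the following nasal /ɴ/ — it has acquired the [+nasal] feature of its neighbour.
The other form shows the same pattern: /ɪ/ → [ɪ̃] before /m/ — each time a vowel is nasalised next to a following nasal.
No change occurs in [ʂoqʊ] because the vowel at the boundary is adjacent to an oral consonant, not a nasal (/o/ next to /q/).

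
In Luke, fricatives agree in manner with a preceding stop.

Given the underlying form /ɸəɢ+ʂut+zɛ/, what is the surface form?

[ɸəɢʈutdɛ]

The rule targets /ʂ/ (voiceless retroflex fricative), which sits after the trigger /ɢ/ (stop).
A voiceless retroflex stop is [ʈ], so the surface segment is [ʈ].
The same rule applies at the second boundary: /z/ → [d] next to /t/.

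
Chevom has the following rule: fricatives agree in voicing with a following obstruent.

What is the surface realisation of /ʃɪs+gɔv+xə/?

[ʃɪzgɔfxə]

The rule targets /s/ (voiceless alveolar fricative), which sits before the trigger /g/ (voiced).
Changing only its voicing to voiced gives [z] — the voiced alveolar fricative.
At the second juncture, /v/ likewise becomes [f] adjacent to /x/.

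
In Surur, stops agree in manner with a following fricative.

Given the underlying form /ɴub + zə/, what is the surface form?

[ɴuβzə]

The rule targets /b/ (voiced bilabial stop), which sits before the trigger /z/ (fricative).
Changing only its manner to fricative gives [β] — the voiced bilabial fricative.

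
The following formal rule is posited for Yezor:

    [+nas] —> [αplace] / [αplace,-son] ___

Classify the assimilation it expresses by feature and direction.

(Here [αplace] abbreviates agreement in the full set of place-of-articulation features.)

The shared variable α links the value of the place features (abbreviated [place]) on the target to the same value on the neighbouring segment, so place is the feature that assimilates.
The conditioning segment sits to the left of the focus bar, meaning the trigger precedes the segment that changes — progressive assimilation.

progressive place assimilation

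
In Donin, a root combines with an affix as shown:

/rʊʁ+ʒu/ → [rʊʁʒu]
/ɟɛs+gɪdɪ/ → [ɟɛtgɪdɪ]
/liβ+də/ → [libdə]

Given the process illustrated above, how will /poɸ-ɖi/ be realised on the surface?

The data show regressive manner assimilation: /s/ → [t] before /g/; /β/ → [b] before /d/. In each pair only manner changes, matching the following consonant, while place and voice stay constant.
No alternation appears in [rʊʁʒu]: there the adjacent consonants already agree in manner (/ʁ/ and /ʒ/ are both fricatives), so this form is consistent with the same rule.
The rule targets /ɸ/ (voiceless bilabial fricative), which sits before the trigger /ɖ/ (stop).
The voiceless bilabial stop is [p], so /ɸ/ → [p].

[popɖi]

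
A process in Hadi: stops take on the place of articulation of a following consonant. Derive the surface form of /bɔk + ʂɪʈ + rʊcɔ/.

[bɔʈʂɪtrʊcɔ]

The rule targets /k/ (voiceless velar stop), which sits before the trigger /ʂ/ (retroflex).
Changing only its place to retroflex gives [ʈ] — the voiceless retroflex stop.
At the second juncture, /ʈ/ likewise becomes [t] adjacent to /r/.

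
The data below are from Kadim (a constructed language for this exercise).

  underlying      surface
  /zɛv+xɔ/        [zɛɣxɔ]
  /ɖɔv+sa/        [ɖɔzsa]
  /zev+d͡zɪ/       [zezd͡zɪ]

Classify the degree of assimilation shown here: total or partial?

Underlying /v/ is realised as [ɣ] next to /x/; /x/ itself does not change.
The change labiodental → velar matches the place of the following /x/, identifying this as place assimilation.
Manner and voice are unchanged, so the assimilation is partial, not total.
The same holds elsewhere in the data: /v/ → [z] before /s/ (labiodental → alveolar, matching alveolar); /v/ → [z] before /d͡z/ (labiodental → alveolar, matching alveolar) — only place changes, and always toward the following segment.

partial assimilation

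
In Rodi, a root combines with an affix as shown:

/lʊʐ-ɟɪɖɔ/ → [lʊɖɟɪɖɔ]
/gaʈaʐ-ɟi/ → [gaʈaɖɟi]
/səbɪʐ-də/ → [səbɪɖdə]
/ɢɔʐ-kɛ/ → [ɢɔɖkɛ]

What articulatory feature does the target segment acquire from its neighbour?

manner

Comparing underlying and surface forms, /ʐ/ → [ɖ] is the alternation; the neighbouring /ɟ/ is constant.
/ʐ/ is a fricative while /ɟ/ is a stop; the output [ɖ] is a stop, matching the trigger — so the feature that spreads is manner.
The other alternating forms pattern the same way: /ʐ/ → [ɖ] before /d/ (fricative → stop, matching a stop); /ʐ/ → [ɖ] before /k/ (fricative → stop, matching a stop) — only manner changes, and always toward the following segment.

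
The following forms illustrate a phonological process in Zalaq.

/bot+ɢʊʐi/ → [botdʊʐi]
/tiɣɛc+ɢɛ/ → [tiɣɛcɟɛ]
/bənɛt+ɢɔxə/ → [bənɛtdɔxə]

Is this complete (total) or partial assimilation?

The segment that alternates is /ɢ/, which surfaces as [d] when adjacent to /t/.
The change uvular → alveolar matches the place of the preceding /t/, identifying this as place assimilation.
Manner and voice are unchanged, so the assimilation is partial, not total.
The same holds elsewhere in the data: /ɢ/ → [ɟ] after /c/ (uvular → palatal, matching palatal) — only place changes, and always toward the preceding segment.

partial assimilation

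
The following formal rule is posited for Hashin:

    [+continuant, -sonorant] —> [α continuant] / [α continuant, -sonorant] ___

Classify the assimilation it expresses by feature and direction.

progressive manner assimilation

The shared variable α links the value of [continuant] on the target to that of the neighbouring obstruent. [continuant] distinguishes stops from fricatives — a manner-of-articulation feature — so this is manner assimilation.
The conditioning segment sits to the left of the focus bar, meaning the trigger precedes the segment that changes — progressive assimilation.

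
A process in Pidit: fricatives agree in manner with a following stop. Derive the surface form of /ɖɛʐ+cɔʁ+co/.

[ɖɛɖcɔɢco]

/ʐ/ is a voiced retroflex fricative. The following trigger /c/ is a stop, so /ʐ/ must become a stop as well.
Changing only its manner to stop gives [ɖ] — the voiced retroflex stop.
At the second juncture, /ʁ/ likewise becomes [ɢ] adjacent to /c/.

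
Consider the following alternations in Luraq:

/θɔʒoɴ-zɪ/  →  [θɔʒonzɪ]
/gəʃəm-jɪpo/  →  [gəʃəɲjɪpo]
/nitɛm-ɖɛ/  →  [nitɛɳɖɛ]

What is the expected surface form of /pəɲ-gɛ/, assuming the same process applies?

The data show regressive place assimilation: /ɴ/ → [n] before /z/; /m/ → [ɲ] before /j/; /m/ → [ɳ] before /ɖ/. In each pair only place changes, matching the following consonant, while manner and voice stay constant.
/ɲ/ is a voiced palatal nasal. The following trigger /g/ is velar, so /ɲ/ must become velar as well.
Changing only its place to velar gives [ŋ] — the voiced velar nasal.

[pəŋgɛ]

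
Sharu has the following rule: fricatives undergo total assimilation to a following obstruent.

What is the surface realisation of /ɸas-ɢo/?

/s/ is the segment targeted by the rule; it sits immediately before /ɢ/, so it assimilates completely and surfaces as [ɢ].

[ɸaɢɢo]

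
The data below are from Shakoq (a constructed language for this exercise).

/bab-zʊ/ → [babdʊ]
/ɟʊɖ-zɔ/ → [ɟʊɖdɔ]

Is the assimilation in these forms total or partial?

Underlying /z/ is realised as [d] next to /b/; /b/ itself does not change.
/z/ is a fricative while /b/ is a stop; the output [d] is a stop, matching the trigger — so the feature that spreads is manner.
Place and voice are unchanged, so the assimilation is partial, not total.
Checking the remaining alternation: /z/ → [d] after /ɖ/ (fricative → stop, matching a stop) — only manner changes, and always toward the preceding segment.

partial assimilation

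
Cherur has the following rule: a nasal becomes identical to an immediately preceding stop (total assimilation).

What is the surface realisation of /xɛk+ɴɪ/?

[xɛkkɪ]

/ɴ/ is the segment targeted by the rule; it sits immediately after /k/, so it assimilates completely and surfaces as [k].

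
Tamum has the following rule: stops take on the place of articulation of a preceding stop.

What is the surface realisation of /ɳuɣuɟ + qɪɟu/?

[ɳuɣuɟcɪɟu]

/q/ is a voiceless uvular stop. The preceding trigger /ɟ/ is palatal, so /q/ must become palatal as well.
Changing only its place to palatal gives [c] — the voiceless palatal stop.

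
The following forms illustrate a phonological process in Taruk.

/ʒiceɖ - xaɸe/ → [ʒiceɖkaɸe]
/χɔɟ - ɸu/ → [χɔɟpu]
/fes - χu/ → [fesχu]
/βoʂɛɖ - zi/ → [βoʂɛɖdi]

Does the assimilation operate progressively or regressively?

Underlying /x/ is realised as [k] next to /ɖ/; /ɖ/ itself does not change.
The change fricative → stop matches the manner of the preceding /ɖ/, identifying this as manner assimilation.
The same holds elsewhere in the data: /ɸ/ → [p] after /ɟ/ (fricative → stop, matching a stop); /z/ → [d] after /ɖ/ (fricative → stop, matching a stop) — only manner changes, and always toward the preceding segment.
No alternation appears in [fesχu]: there the adjacent consonants already agree in manner (/χ/ and /s/ are both fricatives), so this form is consistent with the same rule.
Since the segment that changes follows the conditioning segment, the assimilation is progressive.

progressive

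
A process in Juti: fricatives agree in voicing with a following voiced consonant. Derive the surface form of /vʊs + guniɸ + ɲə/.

/s/ is a voiceless alveolar fricative. The following trigger /g/ is voiced, so /s/ must become voiced as well.
The voiced alveolar fricative is [z], so /s/ → [z].
At the second juncture, /ɸ/ likewise becomes [β] adjacent to /ɲ/.

[vʊzguniβɲə]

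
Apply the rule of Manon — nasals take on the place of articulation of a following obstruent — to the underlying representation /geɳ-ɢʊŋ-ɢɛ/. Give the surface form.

[geɴɢʊɴɢɛ]

The rule targets /ɳ/ (voiced retroflex nasal), which sits before the trigger /ɢ/ (uvular).
A voiced uvular nasal is [ɴ], so the surface segment is [ɴ].
At the second juncture, /ŋ/ likewise becomes [ɴ] adjacent to /ɢ/.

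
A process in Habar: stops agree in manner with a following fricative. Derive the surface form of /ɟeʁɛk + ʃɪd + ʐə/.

[ɟeʁɛxʃɪzʐə]

/k/ is a voiceless velar stop. The following trigger /ʃ/ is a fricative, so /k/ must become a fricative as well.
The voiceless velar fricative is [x], so /k/ → [x].
The same rule applies at the second boundary: /d/ → [z] next to /ʐ/.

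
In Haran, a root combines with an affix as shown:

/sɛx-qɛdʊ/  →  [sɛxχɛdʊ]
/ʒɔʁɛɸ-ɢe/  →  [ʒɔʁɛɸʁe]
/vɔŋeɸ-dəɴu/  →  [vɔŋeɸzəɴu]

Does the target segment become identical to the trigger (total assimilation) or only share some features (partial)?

Underlying /q/ is realised as [χ] next to /x/; /x/ itself does not change.
/q/ is a stop while /x/ is a fricative; the output [χ] is a fricative, matching the trigger — so the feature that spreads is manner.
Place and voice are unchanged, so the assimilation is partial, not total.
The other alternating forms pattern the same way: /ɢ/ → [ʁ] after /ɸ/ (stop → fricative, matching a fricative); /d/ → [z] after /ɸ/ (stop → fricative, matching a fricative) — only manner changes, and always toward the preceding segment.

partial assimilation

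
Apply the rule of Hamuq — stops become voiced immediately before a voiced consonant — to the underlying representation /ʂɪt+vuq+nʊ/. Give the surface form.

The rule targets /t/ (voiceless alveolar stop), which sits before the trigger /v/ (voiced).
The voiced alveolar stop is [d], so /t/ → [d].
The same rule applies at the second boundary: /q/ → [ɢ] next to /n/.

[ʂɪdvuɢnʊ]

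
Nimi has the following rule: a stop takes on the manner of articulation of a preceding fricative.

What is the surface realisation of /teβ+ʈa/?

The rule targets /ʈ/ (voiceless retroflex stop), which sits after the trigger /β/ (fricative).
The voiceless retroflex fricative is [ʂ], so /ʈ/ → [ʂ].

[teβʂa]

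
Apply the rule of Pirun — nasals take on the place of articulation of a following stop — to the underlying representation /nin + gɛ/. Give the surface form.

[niŋgɛ]

/n/ is a voiced alveolar nasal. The following trigger /g/ is velar, so /n/ must become velar as well.
The voiced velar nasal is [ŋ], so /n/ → [ŋ].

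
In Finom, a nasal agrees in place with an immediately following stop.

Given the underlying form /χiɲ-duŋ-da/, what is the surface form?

The rule targets /ɲ/ (voiced palatal nasal), which sits before the trigger /d/ (alveolar).
A voiced alveolar nasal is [n], so the surface segment is [n].
At the second juncture, /ŋ/ likewise becomes [n] adjacent to /d/.

[χindunda]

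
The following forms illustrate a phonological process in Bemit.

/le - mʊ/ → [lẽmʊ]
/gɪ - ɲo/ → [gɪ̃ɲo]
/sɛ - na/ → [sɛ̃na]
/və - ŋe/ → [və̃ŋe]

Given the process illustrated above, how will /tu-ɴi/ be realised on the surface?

The data show regressive nasality assimilation (vowel nasalisation): /e/ → [ẽ] before /m/; /ɪ/ → [ɪ̃] before /ɲ/; /ɛ/ → [ɛ̃] before /n/; /ə/ → [ə̃] before /ŋ/ — a vowel is nasalised by an immediately following nasal consonant.
/u/ sits next to the nasal /ɴ/ and is therefore nasalised to [ũ].

[tũɴi]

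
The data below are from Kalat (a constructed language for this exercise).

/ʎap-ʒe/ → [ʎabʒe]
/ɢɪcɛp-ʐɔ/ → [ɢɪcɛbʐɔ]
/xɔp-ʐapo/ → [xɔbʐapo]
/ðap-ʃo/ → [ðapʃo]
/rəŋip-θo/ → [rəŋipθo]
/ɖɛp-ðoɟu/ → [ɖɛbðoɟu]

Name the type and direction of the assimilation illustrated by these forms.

Underlying /p/ is realised as [b] next to /ʒ/; /ʒ/ itself does not change.
The change voiceless → voiced matches the voicing of the following /ʒ/, identifying this as voicing assimilation.
Place and manner are unchanged, so the assimilation is partial, not total.
Checking the remaining alternations: /p/ → [b] before /ʐ/ (voiceless → voiced, matching voiced); /p/ → [b] before /ð/ (voiceless → voiced, matching voiced) — only voicing changes, and always toward the following segment.
No alternation appears in [ðapʃo], [rəŋipθo]: there the adjacent consonants already agree in voicing (/p/ and /ʃ/ are both voiceless; /p/ and /θ/ are both voiceless), so these forms are consistent with the same rule.
The trigger is the following segment, so the direction is regressive (anticipatory).

regressive voicing assimilation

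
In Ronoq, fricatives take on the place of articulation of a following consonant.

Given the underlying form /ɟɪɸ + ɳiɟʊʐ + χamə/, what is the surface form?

[ɟɪʂɳiɟʊʁχamə]

/ɸ/ is a voiceless bilabial fricative. The following trigger /ɳ/ is retroflex, so /ɸ/ must become retroflex as well.
Changing only its place to retroflex gives [ʂ] — the voiceless retroflex fricative.
The same rule applies at the second boundary: /ʐ/ → [ʁ] next to /χ/.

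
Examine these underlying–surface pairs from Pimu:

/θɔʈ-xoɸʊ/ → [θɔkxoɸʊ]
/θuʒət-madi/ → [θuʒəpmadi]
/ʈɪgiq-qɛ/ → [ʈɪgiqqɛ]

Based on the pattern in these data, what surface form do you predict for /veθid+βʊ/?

[veθibβʊ]

The data show regressive place assimilation: /ʈ/ → [k] before /x/; /t/ → [p] before /m/. In each pair only place changes, matching the following consonant, while manner and voice stay constant.
Nothing changes in [ʈɪgiqqɛ]: there the adjacent consonants already agree in place (/q/ and /q/ are both uvular), so this form is consistent with the same rule.
The rule targets /d/ (voiced alveolar stop), which sits before the trigger /β/ (bilabial).
A voiced bilabial stop is [b], so the surface segment is [b].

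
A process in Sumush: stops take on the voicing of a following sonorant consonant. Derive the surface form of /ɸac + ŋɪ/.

[ɸaɟŋɪ]

/c/ is a voiceless palatal stop. The following trigger /ŋ/ is voiced, so /c/ must become voiced as well.
The voiced palatal stop is [ɟ], so /c/ → [ɟ].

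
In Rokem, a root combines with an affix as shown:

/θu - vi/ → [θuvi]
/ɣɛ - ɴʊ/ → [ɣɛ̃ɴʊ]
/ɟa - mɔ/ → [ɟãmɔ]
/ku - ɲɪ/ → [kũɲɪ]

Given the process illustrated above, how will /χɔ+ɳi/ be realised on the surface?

[χɔ̃ɳi]

The data show regressive nasality assimilation (vowel nasalisation): /ɛ/ → [ɛ̃] before /ɴ/; /a/ → [ã] before /m/; /u/ → [ũ] before /ɲ/ — a vowel is nasalised by an immediately following nasal consonant.
No change occurs in [θuvi] because the vowel at the boundary is adjacent to an oral consonant, not a nasal (/u/ next to /v/).
/ɔ/ sits next to the nasal /ɳ/ and is therefore nasalised to [ɔ̃].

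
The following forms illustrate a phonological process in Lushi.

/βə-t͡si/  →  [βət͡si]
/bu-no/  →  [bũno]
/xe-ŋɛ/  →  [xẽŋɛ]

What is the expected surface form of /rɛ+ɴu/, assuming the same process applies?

The data show regressive nasality assimilation (vowel nasalisation): /u/ → [ũ] before /n/; /e/ → [ẽ] before /ŋ/ — a vowel is nasalised by an immediately following nasal consonant.
No change occurs in [βət͡si] because the vowel at the boundary is adjacent to an oral consonant, not a nasal (/ə/ next to /t͡s/).
The vowel /ɛ/ is adjacent to the following nasal /ɴ/, so it acquires [+nasal] and surfaces as [ɛ̃].

[rɛ̃ɴu]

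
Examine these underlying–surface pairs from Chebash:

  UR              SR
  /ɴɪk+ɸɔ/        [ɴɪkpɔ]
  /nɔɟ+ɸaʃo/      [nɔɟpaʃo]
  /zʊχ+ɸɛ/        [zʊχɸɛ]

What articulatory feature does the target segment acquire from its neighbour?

manner

The segment that alternates is /ɸ/, which surfaces as [p] when adjacent to /k/.
/ɸ/ is a fricative while /k/ is a stop; the output [p] is a stop, matching the trigger — so the feature that spreads is manner.
The other alternating form patterns the same way: /ɸ/ → [p] after /ɟ/ (fricative → stop, matching a stop) — only manner changes, and always toward the preceding segment.
No alternation appears in [zʊχɸɛ]: there the adjacent consonants already agree in manner (/ɸ/ and /χ/ are both fricatives), so this form is consistent with the same rule.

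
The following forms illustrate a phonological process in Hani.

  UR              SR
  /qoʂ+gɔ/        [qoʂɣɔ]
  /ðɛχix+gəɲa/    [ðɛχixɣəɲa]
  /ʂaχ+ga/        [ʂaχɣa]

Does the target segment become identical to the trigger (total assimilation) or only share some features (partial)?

Underlying /g/ is realised as [ɣ] next to /ʂ/; /ʂ/ itself does not change.
The change stop → fricative matches the manner of the preceding /ʂ/, identifying this as manner assimilation.
Place and voice are unchanged, so the assimilation is partial, not total.
The same holds elsewhere in the data: /g/ → [ɣ] after /x/ (stop → fricative, matching a fricative); /g/ → [ɣ] after /χ/ (stop → fricative, matching a fricative) — only manner changes, and always toward the preceding segment.

partial assimilation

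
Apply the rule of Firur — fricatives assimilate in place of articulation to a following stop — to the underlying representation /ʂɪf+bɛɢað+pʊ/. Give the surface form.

[ʂɪɸbɛɢaβpʊ]

/f/ is a voiceless labiodental fricative. The following trigger /b/ is bilabial, so /f/ must become bilabial as well.
A voiceless bilabial fricative is [ɸ], so the surface segment is [ɸ].
The same rule applies at the second boundary: /ð/ → [β] next to /p/.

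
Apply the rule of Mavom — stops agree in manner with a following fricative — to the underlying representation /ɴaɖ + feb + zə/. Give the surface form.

The rule targets /ɖ/ (voiced retroflex stop), which sits before the trigger /f/ (fricative).
The voiced retroflex fricative is [ʐ], so /ɖ/ → [ʐ].
The same rule applies at the second boundary: /b/ → [β] next to /z/.

[ɴaʐfeβzə]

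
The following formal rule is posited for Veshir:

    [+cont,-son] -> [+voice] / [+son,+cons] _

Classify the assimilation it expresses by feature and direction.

progressive voicing assimilation

The target ([+cont,-son], fricatives) acquires [+voice] next to a sonorant consonant ([+son,+cons]) — it takes on the voicing of its neighbour, so the feature that spreads is voicing.
The conditioning segment sits to the left of the focus bar, meaning the trigger precedes the segment that changes — progressive assimilation.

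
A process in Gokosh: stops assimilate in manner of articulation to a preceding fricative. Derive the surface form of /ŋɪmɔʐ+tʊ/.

[ŋɪmɔʐsʊ]

/t/ is a voiceless alveolar stop. The preceding trigger /ʐ/ is a fricative, so /t/ must become a fricative as well.
The voiceless alveolar fricative is [s], so /t/ → [s].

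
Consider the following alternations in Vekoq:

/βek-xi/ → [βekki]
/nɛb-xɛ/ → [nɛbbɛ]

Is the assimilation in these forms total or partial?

total assimilation

Underlying /x/ is realised as [b] next to /b/; /b/ itself does not change.
The output [b] is identical to the trigger /b/ — every feature (place, manner, voicing) has been copied — so this is total assimilation.
The other form behaves the same way: /x/ → [k] after /k/ — in each case the output is a copy of the preceding consonant.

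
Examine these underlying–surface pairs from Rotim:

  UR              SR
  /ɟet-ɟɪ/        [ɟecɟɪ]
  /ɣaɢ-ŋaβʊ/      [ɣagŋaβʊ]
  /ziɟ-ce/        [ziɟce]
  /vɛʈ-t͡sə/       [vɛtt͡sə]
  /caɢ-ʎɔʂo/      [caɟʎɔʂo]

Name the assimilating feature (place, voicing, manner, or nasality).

place

Comparing underlying and surface forms, /t/ → [c] is the alternation; the neighbouring /ɟ/ is constant.
The change alveolar → palatal matches the place of the following /ɟ/, identifying this as place assimilation.
Checking the remaining alternations: /ɢ/ → [g] before /ŋ/ (uvular → velar, matching velar); /ʈ/ → [t] before /t͡s/ (retroflex → alveolar, matching alveolar); /ɢ/ → [ɟ] before /ʎ/ (uvular → palatal, matching palatal) — only place changes, and always toward the following segment.
No alternation appears in [ziɟce]: there the adjacent consonants already agree in place (/ɟ/ and /c/ are both palatal), so this form is consistent with the same rule.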